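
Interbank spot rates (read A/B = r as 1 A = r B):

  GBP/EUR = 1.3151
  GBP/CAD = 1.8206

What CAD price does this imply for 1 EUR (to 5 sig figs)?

1 EUR ÷ 1.3151 = 0.760398 GBP
0.760398 GBP × 1.8206 = 1.38438 CAD

EUR/CAD = 1.3844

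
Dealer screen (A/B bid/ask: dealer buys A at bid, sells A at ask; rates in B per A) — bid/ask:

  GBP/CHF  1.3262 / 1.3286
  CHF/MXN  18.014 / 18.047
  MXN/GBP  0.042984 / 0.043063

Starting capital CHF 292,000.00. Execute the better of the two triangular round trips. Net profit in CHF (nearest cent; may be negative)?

Net profit: CHF 7,853.32

Best loop CHF → MXN → GBP → CHF:
CHF 292,000.00 × 18.014 (sell CHF at bid) = MXN 5,260,088.00
MXN 5,260,088.00 × 0.042984 (sell MXN at bid) = GBP 226,099.62
GBP 226,099.62 × 1.3262 (sell GBP at bid) = CHF 299,853.32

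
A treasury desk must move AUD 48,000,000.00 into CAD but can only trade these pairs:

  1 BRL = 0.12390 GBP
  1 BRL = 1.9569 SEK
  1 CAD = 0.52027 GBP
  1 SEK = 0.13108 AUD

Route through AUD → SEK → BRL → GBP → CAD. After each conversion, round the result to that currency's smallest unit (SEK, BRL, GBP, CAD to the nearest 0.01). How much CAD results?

CAD 44,563,438.52

AUD 48,000,000.00 ÷ 0.13108 = SEK 366,188,587.12
SEK 366,188,587.12 ÷ 1.9569 = BRL 187,126,877.78
BRL 187,126,877.78 × 0.12390 = GBP 23,185,020.16
GBP 23,185,020.16 ÷ 0.52027 = CAD 44,563,438.52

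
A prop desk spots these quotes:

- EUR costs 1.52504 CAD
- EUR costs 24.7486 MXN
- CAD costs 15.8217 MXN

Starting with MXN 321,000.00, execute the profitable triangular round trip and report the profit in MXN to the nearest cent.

Profitable loop is MXN → CAD → EUR → MXN:
MXN 321,000.00 ÷ 15.8217 = CAD 20,288.59
CAD 20,288.59 ÷ 1.52504 = EUR 13,303.65
EUR 13,303.65 × 24.7486 = MXN 329,246.59
Profit = MXN 329,246.59 − MXN 321,000.00

Profit: MXN 8,246.59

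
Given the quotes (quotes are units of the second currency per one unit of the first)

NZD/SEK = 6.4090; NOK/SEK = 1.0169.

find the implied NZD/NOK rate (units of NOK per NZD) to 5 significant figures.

NZD/NOK = 6.3025

1 NZD × 6.4090 = 6.409 SEK
6.409 SEK ÷ 1.0169 = 6.30249 NOK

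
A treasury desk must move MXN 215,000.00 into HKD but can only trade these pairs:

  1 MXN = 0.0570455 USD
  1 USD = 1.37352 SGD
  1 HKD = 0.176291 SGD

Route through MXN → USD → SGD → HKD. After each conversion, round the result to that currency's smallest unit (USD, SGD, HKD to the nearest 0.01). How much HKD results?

HKD 95,557.46

MXN 215,000.00 × 0.0570455 = USD 12,264.78
USD 12,264.78 × 1.37352 = SGD 16,845.92
SGD 16,845.92 ÷ 0.176291 = HKD 95,557.46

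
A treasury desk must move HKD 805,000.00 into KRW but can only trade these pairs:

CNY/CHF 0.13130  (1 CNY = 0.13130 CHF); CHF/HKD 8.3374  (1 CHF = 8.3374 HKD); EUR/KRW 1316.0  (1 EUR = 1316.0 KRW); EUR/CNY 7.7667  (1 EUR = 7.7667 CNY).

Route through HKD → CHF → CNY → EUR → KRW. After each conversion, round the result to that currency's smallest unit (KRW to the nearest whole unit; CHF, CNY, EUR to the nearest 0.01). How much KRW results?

KRW 124,600,525

HKD 805,000.00 ÷ 8.3374 = CHF 96,552.88
CHF 96,552.88 ÷ 0.13130 = CNY 735,360.85
CNY 735,360.85 ÷ 7.7667 = EUR 94,681.25
EUR 94,681.25 × 1316.0 = KRW 124,600,525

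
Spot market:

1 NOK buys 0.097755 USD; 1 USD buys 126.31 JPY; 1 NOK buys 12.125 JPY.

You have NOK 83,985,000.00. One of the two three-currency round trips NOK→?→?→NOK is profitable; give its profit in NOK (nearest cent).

Profitable loop is NOK → USD → JPY → NOK:
NOK 83,985,000.00 × 0.097755 = USD 8,209,953.67
USD 8,209,953.67 × 126.31 = JPY 1,036,999,249
JPY 1,036,999,249 ÷ 12.125 = NOK 85,525,711.23
Profit = NOK 85,525,711.23 − NOK 83,985,000.00

Profit: NOK 1,540,711.23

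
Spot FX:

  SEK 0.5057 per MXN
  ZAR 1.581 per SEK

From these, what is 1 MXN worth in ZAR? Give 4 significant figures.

MXN/ZAR = 0.7995

1 MXN × 0.5057 = 0.5057 SEK
0.5057 SEK × 1.581 = 0.799512 ZAR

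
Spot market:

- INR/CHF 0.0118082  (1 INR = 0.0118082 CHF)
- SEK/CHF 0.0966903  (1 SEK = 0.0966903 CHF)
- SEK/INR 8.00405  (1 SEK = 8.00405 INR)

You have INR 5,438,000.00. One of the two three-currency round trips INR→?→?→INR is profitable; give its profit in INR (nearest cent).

Profit: INR 125,250.53

Profitable loop is INR → SEK → CHF → INR:
INR 5,438,000.00 ÷ 8.00405 = SEK 679,406.05
SEK 679,406.05 × 0.0966903 = CHF 65,691.97
CHF 65,691.97 ÷ 0.0118082 = INR 5,563,250.53
Profit = INR 5,563,250.53 − INR 5,438,000.00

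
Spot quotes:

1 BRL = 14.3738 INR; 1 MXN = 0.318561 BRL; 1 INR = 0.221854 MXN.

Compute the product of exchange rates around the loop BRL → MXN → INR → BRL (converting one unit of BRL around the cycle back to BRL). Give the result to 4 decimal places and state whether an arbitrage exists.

Around BRL → MXN → INR → BRL: 1 ÷ 0.318561 ÷ 0.221854 ÷ 14.3738 = 0.984393
Product < 1; profitable direction is BRL → INR → MXN → BRL.

0.9844 (arbitrage exists)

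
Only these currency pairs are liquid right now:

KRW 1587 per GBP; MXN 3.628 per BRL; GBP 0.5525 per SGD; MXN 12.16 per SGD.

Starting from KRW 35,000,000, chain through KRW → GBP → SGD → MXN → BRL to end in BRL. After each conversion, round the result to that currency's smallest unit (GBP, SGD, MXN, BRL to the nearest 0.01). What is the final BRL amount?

BRL 133,790.47

KRW 35,000,000 ÷ 1587 = GBP 22,054.19
GBP 22,054.19 ÷ 0.5525 = SGD 39,917.09
SGD 39,917.09 × 12.16 = MXN 485,391.81
MXN 485,391.81 ÷ 3.628 = BRL 133,790.47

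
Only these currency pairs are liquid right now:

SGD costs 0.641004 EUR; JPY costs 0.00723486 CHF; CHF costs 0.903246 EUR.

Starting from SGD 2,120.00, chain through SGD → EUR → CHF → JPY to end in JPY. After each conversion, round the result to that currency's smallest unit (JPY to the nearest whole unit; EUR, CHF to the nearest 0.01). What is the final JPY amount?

JPY 207,952

SGD 2,120.00 × 0.641004 = EUR 1,358.93
EUR 1,358.93 ÷ 0.903246 = CHF 1,504.50
CHF 1,504.50 ÷ 0.00723486 = JPY 207,952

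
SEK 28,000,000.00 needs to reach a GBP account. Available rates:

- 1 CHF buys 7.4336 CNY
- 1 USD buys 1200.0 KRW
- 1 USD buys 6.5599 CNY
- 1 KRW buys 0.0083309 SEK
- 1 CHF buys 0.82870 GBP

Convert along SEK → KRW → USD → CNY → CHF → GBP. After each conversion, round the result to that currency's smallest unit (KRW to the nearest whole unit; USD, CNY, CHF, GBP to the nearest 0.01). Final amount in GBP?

SEK 28,000,000.00 ÷ 0.0083309 = KRW 3,360,981,407
KRW 3,360,981,407 ÷ 1200.0 = USD 2,800,817.84
USD 2,800,817.84 × 6.5599 = CNY 18,373,084.95
CNY 18,373,084.95 ÷ 7.4336 = CHF 2,471,626.80
CHF 2,471,626.80 × 0.82870 = GBP 2,048,237.13

GBP 2,048,237.13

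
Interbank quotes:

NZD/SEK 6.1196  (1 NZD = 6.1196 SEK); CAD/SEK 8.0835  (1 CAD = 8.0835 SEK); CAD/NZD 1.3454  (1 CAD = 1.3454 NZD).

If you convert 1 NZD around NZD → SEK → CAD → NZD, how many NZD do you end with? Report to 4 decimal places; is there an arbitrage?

1.0185 (arbitrage exists)

Around NZD → SEK → CAD → NZD: 1 × 6.1196 ÷ 8.0835 × 1.3454 = 1.018533
Product > 1; profitable direction is NZD → SEK → CAD → NZD.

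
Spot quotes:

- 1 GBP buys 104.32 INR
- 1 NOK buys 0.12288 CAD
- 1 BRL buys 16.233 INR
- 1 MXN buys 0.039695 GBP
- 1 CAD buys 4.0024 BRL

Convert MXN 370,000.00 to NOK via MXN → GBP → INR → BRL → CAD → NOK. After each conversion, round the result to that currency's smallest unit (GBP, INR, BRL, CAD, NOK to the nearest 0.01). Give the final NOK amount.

NOK 191,913.09

MXN 370,000.00 × 0.039695 = GBP 14,687.15
GBP 14,687.15 × 104.32 = INR 1,532,163.49
INR 1,532,163.49 ÷ 16.233 = BRL 94,385.73
BRL 94,385.73 ÷ 4.0024 = CAD 23,582.28
CAD 23,582.28 ÷ 0.12288 = NOK 191,913.09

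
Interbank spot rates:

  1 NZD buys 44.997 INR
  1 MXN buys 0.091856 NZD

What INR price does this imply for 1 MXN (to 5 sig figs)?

MXN/INR = 4.1332

1 MXN × 0.091856 = 0.091856 NZD
0.091856 NZD × 44.997 = 4.13324 INR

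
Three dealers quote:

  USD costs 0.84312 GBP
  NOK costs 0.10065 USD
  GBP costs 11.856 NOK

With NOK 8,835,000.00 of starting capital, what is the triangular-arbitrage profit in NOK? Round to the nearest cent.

Profit: NOK 53,897.85

Profitable loop is NOK → USD → GBP → NOK:
NOK 8,835,000.00 × 0.10065 = USD 889,242.75
USD 889,242.75 × 0.84312 = GBP 749,738.35
GBP 749,738.35 × 11.856 = NOK 8,888,897.85
Profit = NOK 8,888,897.85 − NOK 8,835,000.00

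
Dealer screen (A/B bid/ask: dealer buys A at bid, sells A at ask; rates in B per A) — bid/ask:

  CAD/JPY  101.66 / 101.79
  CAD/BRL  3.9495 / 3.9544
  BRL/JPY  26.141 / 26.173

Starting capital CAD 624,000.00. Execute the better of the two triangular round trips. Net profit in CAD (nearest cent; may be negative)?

Best loop CAD → BRL → JPY → CAD:
CAD 624,000.00 × 3.9495 (sell CAD at bid) = BRL 2,464,488.00
BRL 2,464,488.00 × 26.141 (sell BRL at bid) = JPY 64,424,181
JPY 64,424,181 ÷ 101.79 (buy CAD at ask) = CAD 632,912.67

Net profit: CAD 8,912.67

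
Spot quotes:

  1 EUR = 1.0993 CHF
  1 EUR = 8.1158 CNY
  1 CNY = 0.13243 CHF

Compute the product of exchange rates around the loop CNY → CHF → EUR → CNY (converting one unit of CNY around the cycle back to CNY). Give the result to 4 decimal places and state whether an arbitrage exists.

0.9777 (arbitrage exists)

Around CNY → CHF → EUR → CNY: 1 × 0.13243 ÷ 1.0993 × 8.1158 = 0.977691
Product < 1; profitable direction is CNY → EUR → CHF → CNY.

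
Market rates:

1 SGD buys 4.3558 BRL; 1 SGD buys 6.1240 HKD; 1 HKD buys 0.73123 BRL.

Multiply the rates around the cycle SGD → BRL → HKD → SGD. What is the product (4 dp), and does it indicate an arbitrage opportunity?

Around SGD → BRL → HKD → SGD: 1 × 4.3558 ÷ 0.73123 ÷ 6.1240 = 0.972700
Product < 1; profitable direction is SGD → HKD → BRL → SGD.

0.9727 (arbitrage exists)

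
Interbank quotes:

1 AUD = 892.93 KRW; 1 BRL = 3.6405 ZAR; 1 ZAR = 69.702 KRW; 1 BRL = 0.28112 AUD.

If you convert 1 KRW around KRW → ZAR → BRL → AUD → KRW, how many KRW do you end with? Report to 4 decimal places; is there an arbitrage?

0.9892 (arbitrage exists)

Around KRW → ZAR → BRL → AUD → KRW: 1 ÷ 69.702 ÷ 3.6405 × 0.28112 × 892.93 = 0.989243
Product < 1; profitable direction is KRW → AUD → BRL → ZAR → KRW.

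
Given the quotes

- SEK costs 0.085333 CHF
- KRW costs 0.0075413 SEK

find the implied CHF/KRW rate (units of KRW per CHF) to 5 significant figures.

1 CHF ÷ 0.085333 = 11.7188 SEK
11.7188 SEK ÷ 0.0075413 = 1553.95 KRW

CHF/KRW = 1553.9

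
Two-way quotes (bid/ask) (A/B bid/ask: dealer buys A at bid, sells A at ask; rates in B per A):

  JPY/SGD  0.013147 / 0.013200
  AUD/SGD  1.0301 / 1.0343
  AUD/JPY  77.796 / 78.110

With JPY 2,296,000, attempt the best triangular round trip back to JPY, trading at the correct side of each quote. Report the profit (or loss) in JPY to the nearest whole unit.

Net result: JPY -2,120 (no profitable arbitrage after spreads)

Best loop JPY → AUD → SGD → JPY:
JPY 2,296,000 ÷ 78.110 (buy AUD at ask) = AUD 29,394.44
AUD 29,394.44 × 1.0301 (sell AUD at bid) = SGD 30,279.22
SGD 30,279.22 ÷ 0.013200 (buy JPY at ask) = JPY 2,293,880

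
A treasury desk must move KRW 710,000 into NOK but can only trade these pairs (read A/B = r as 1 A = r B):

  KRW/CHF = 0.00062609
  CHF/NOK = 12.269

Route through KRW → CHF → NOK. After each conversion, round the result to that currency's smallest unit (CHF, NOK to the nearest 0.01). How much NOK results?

KRW 710,000 × 0.00062609 = CHF 444.52
CHF 444.52 × 12.269 = NOK 5,453.82

NOK 5,453.82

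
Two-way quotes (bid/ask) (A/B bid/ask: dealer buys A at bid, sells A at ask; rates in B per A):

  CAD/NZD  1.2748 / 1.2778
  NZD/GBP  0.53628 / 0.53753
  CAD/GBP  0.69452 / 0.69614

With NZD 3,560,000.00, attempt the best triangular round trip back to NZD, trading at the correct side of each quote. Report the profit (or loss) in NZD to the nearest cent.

Best loop NZD → CAD → GBP → NZD:
NZD 3,560,000.00 ÷ 1.2778 (buy CAD at ask) = CAD 2,786,038.50
CAD 2,786,038.50 × 0.69452 (sell CAD at bid) = GBP 1,934,959.46
GBP 1,934,959.46 ÷ 0.53753 (buy NZD at ask) = NZD 3,599,723.66

Net profit: NZD 39,723.66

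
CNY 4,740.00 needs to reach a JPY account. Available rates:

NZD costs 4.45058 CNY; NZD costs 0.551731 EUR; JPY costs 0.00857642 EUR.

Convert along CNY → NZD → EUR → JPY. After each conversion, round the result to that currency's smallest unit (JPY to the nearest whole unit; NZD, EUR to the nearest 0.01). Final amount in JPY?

JPY 68,515

CNY 4,740.00 ÷ 4.45058 = NZD 1,065.03
NZD 1,065.03 × 0.551731 = EUR 587.61
EUR 587.61 ÷ 0.00857642 = JPY 68,515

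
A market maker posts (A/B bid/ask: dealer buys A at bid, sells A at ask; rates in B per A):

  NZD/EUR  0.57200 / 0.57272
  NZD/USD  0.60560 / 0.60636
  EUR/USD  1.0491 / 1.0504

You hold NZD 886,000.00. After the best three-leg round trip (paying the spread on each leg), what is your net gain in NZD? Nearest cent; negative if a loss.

Net profit: NZD 5,913.07

Best loop NZD → USD → EUR → NZD:
NZD 886,000.00 × 0.60560 (sell NZD at bid) = USD 536,561.60
USD 536,561.60 ÷ 1.0504 (buy EUR at ask) = EUR 510,816.45
EUR 510,816.45 ÷ 0.57272 (buy NZD at ask) = NZD 891,913.07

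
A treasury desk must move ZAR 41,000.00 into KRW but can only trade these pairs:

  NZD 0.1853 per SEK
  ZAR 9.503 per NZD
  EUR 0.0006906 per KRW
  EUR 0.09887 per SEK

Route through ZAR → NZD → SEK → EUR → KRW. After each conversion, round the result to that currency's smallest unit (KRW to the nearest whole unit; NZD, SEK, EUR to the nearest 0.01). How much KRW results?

ZAR 41,000.00 ÷ 9.503 = NZD 4,314.43
NZD 4,314.43 ÷ 0.1853 = SEK 23,283.49
SEK 23,283.49 × 0.09887 = EUR 2,302.04
EUR 2,302.04 ÷ 0.0006906 = KRW 3,333,391

KRW 3,333,391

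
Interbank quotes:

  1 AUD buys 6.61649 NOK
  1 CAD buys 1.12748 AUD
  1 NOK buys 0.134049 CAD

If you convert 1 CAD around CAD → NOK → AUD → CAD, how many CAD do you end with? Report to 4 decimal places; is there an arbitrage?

1.0000 (no arbitrage)

Around CAD → NOK → AUD → CAD: 1 ÷ 0.134049 ÷ 6.61649 ÷ 1.12748 = 1.000000
Product ≈ 1 (deviation 0.000%, within rounding noise).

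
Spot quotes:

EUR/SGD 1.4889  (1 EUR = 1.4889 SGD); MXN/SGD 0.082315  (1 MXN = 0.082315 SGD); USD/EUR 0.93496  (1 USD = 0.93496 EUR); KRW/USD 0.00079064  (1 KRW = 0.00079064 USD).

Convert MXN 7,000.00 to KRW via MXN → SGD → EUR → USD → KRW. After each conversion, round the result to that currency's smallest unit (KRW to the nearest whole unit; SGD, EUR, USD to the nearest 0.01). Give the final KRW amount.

MXN 7,000.00 × 0.082315 = SGD 576.21
SGD 576.21 ÷ 1.4889 = EUR 387.00
EUR 387.00 ÷ 0.93496 = USD 413.92
USD 413.92 ÷ 0.00079064 = KRW 523,525

KRW 523,525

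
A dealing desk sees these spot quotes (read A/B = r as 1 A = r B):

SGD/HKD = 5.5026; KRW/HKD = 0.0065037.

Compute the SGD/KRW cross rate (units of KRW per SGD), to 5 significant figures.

1 SGD × 5.5026 = 5.5026 HKD
5.5026 HKD ÷ 0.0065037 = 846.072 KRW

SGD/KRW = 846.07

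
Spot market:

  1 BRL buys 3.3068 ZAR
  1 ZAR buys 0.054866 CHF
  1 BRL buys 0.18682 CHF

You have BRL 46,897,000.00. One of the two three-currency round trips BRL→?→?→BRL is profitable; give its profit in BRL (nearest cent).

Profitable loop is BRL → CHF → ZAR → BRL:
BRL 46,897,000.00 × 0.18682 = CHF 8,761,297.54
CHF 8,761,297.54 ÷ 0.054866 = ZAR 159,685,370.54
ZAR 159,685,370.54 ÷ 3.3068 = BRL 48,289,999.56
Profit = BRL 48,289,999.56 − BRL 46,897,000.00

Profit: BRL 1,392,999.56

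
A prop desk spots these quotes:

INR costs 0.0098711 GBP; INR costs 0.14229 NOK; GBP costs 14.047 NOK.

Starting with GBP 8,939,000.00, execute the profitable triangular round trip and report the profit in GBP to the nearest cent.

Profit: GBP 234,058.91

Profitable loop is GBP → INR → NOK → GBP:
GBP 8,939,000.00 ÷ 0.0098711 = INR 905,572,833.83
INR 905,572,833.83 × 0.14229 = NOK 128,853,958.53
NOK 128,853,958.53 ÷ 14.047 = GBP 9,173,058.91
Profit = GBP 9,173,058.91 − GBP 8,939,000.00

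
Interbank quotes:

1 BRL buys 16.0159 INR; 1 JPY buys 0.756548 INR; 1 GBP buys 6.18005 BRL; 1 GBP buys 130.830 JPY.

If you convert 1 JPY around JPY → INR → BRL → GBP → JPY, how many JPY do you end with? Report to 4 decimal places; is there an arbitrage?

Around JPY → INR → BRL → GBP → JPY: 1 × 0.756548 ÷ 16.0159 ÷ 6.18005 × 130.830 = 1.000001
Product ≈ 1 (deviation 0.000%, within rounding noise).

1.0000 (no arbitrage)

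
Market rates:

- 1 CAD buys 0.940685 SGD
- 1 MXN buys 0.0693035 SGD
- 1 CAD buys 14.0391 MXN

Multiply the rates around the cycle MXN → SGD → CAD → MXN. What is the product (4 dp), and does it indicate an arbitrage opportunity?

1.0343 (arbitrage exists)

Around MXN → SGD → CAD → MXN: 1 × 0.0693035 ÷ 0.940685 × 14.0391 = 1.034309
Product > 1; profitable direction is MXN → SGD → CAD → MXN.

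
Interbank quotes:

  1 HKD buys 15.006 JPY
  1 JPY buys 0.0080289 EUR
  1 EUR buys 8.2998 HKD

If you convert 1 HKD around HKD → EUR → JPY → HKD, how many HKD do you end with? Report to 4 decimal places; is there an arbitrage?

Around HKD → EUR → JPY → HKD: 1 ÷ 8.2998 ÷ 0.0080289 ÷ 15.006 = 1.000026
Product ≈ 1 (deviation 0.003%, within rounding noise).

1.0000 (no arbitrage)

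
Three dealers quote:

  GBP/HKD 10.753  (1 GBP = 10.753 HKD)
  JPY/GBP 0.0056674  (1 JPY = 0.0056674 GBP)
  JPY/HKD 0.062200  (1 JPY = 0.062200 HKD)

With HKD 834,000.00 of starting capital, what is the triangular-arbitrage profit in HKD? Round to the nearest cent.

Profit: HKD 17,222.16

Profitable loop is HKD → GBP → JPY → HKD:
HKD 834,000.00 ÷ 10.753 = GBP 77,559.75
GBP 77,559.75 ÷ 0.0056674 = JPY 13,685,244
JPY 13,685,244 × 0.062200 = HKD 851,222.16
Profit = HKD 851,222.16 − HKD 834,000.00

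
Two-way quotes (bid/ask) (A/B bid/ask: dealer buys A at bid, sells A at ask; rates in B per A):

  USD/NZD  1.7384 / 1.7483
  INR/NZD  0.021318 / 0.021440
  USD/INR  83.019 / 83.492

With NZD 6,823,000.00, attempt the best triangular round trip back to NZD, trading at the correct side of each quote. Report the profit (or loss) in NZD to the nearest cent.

Net profit: NZD 83,903.20

Best loop NZD → USD → INR → NZD:
NZD 6,823,000.00 ÷ 1.7483 (buy USD at ask) = USD 3,902,648.29
USD 3,902,648.29 × 83.019 (sell USD at bid) = INR 323,993,958.13
INR 323,993,958.13 × 0.021318 (sell INR at bid) = NZD 6,906,903.20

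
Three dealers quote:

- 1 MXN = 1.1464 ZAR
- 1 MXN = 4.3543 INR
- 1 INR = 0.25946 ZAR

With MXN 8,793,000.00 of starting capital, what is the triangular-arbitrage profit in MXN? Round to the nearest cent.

Profitable loop is MXN → ZAR → INR → MXN:
MXN 8,793,000.00 × 1.1464 = ZAR 10,080,295.20
ZAR 10,080,295.20 ÷ 0.25946 = INR 38,851,056.81
INR 38,851,056.81 ÷ 4.3543 = MXN 8,922,457.53
Profit = MXN 8,922,457.53 − MXN 8,793,000.00

Profit: MXN 129,457.53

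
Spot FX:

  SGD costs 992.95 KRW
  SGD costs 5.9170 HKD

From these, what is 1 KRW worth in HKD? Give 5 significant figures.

KRW/HKD = 0.0059590

1 KRW ÷ 992.95 = 0.0010071 SGD
0.0010071 SGD × 5.9170 = 0.00595901 HKD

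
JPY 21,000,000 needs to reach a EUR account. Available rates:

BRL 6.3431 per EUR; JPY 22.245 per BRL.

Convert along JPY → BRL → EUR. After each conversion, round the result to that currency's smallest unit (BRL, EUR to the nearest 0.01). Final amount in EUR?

EUR 148,828.23

JPY 21,000,000 ÷ 22.245 = BRL 944,032.37
BRL 944,032.37 ÷ 6.3431 = EUR 148,828.23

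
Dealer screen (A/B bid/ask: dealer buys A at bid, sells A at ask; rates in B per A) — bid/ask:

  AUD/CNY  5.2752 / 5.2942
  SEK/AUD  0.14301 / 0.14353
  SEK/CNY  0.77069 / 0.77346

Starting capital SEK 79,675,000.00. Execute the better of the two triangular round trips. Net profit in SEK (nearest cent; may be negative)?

Best loop SEK → CNY → AUD → SEK:
SEK 79,675,000.00 × 0.77069 (sell SEK at bid) = CNY 61,404,725.75
CNY 61,404,725.75 ÷ 5.2942 (buy AUD at ask) = AUD 11,598,490.00
AUD 11,598,490.00 ÷ 0.14353 (buy SEK at ask) = SEK 80,808,820.45

Net profit: SEK 1,133,820.45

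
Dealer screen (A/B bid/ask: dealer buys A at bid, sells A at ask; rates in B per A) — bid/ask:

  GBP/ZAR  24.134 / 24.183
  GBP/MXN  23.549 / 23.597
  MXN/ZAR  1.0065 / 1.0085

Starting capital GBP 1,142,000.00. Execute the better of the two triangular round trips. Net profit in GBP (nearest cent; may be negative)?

Best loop GBP → ZAR → MXN → GBP:
GBP 1,142,000.00 × 24.134 (sell GBP at bid) = ZAR 27,561,028.00
ZAR 27,561,028.00 ÷ 1.0085 (buy MXN at ask) = MXN 27,328,733.76
MXN 27,328,733.76 ÷ 23.597 (buy GBP at ask) = GBP 1,158,144.42

Net profit: GBP 16,144.42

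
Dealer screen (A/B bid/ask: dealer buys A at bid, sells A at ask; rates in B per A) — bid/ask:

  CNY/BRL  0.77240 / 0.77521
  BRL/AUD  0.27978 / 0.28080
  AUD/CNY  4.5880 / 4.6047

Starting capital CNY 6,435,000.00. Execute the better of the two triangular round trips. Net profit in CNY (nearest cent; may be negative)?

Net result: CNY -15,063.38 (no profitable arbitrage after spreads)

Best loop CNY → AUD → BRL → CNY:
CNY 6,435,000.00 ÷ 4.6047 (buy AUD at ask) = AUD 1,397,485.18
AUD 1,397,485.18 ÷ 0.28080 (buy BRL at ask) = BRL 4,976,799.07
BRL 4,976,799.07 ÷ 0.77521 (buy CNY at ask) = CNY 6,419,936.62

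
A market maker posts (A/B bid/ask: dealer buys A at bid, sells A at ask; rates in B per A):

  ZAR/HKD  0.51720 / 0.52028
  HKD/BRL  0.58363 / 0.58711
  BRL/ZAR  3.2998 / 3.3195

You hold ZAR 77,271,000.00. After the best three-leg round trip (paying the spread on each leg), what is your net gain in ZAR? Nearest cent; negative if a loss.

Best loop ZAR → HKD → BRL → ZAR:
ZAR 77,271,000.00 × 0.51720 (sell ZAR at bid) = HKD 39,964,561.20
HKD 39,964,561.20 × 0.58363 (sell HKD at bid) = BRL 23,324,516.85
BRL 23,324,516.85 × 3.2998 (sell BRL at bid) = ZAR 76,966,240.71

Net result: ZAR -304,759.29 (no profitable arbitrage after spreads)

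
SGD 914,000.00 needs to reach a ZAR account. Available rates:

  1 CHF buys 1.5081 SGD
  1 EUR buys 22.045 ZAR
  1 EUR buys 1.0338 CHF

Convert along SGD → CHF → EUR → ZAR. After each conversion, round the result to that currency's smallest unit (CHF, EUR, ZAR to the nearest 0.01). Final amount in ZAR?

ZAR 12,923,782.27

SGD 914,000.00 ÷ 1.5081 = CHF 606,060.61
CHF 606,060.61 ÷ 1.0338 = EUR 586,245.51
EUR 586,245.51 × 22.045 = ZAR 12,923,782.27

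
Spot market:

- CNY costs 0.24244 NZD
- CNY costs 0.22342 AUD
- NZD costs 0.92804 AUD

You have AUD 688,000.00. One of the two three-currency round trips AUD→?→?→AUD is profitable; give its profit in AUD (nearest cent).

Profitable loop is AUD → CNY → NZD → AUD:
AUD 688,000.00 ÷ 0.22342 = CNY 3,079,402.02
CNY 3,079,402.02 × 0.24244 = NZD 746,570.23
NZD 746,570.23 × 0.92804 = AUD 692,847.03
Profit = AUD 692,847.03 − AUD 688,000.00

Profit: AUD 4,847.03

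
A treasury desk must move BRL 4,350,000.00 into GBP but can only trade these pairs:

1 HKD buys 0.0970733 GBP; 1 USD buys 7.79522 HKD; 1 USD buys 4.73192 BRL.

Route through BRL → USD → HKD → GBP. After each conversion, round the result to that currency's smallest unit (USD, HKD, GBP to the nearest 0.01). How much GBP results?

GBP 695,632.77

BRL 4,350,000.00 ÷ 4.73192 = USD 919,288.58
USD 919,288.58 × 7.79522 = HKD 7,166,056.72
HKD 7,166,056.72 × 0.0970733 = GBP 695,632.77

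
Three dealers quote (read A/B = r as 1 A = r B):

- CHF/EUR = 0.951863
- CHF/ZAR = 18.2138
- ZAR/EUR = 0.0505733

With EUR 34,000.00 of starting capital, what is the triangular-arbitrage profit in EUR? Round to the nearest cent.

Profit: EUR 1,134.32

Profitable loop is EUR → ZAR → CHF → EUR:
EUR 34,000.00 ÷ 0.0505733 = ZAR 672,291.51
ZAR 672,291.51 ÷ 18.2138 = CHF 36,911.11
CHF 36,911.11 × 0.951863 = EUR 35,134.32
Profit = EUR 35,134.32 − EUR 34,000.00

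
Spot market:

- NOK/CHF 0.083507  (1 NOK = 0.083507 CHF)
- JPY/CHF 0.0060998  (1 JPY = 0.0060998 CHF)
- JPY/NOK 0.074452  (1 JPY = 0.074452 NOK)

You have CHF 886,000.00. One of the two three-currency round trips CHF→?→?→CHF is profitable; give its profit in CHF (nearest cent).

Profitable loop is CHF → JPY → NOK → CHF:
CHF 886,000.00 ÷ 0.0060998 = JPY 145,250,664
JPY 145,250,664 × 0.074452 = NOK 10,814,202.43
NOK 10,814,202.43 × 0.083507 = CHF 903,061.60
Profit = CHF 903,061.60 − CHF 886,000.00

Profit: CHF 17,061.60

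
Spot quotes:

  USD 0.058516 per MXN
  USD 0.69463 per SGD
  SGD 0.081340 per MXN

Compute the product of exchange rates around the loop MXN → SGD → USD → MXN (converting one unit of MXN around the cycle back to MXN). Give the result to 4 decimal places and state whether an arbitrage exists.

0.9656 (arbitrage exists)

Around MXN → SGD → USD → MXN: 1 × 0.081340 × 0.69463 ÷ 0.058516 = 0.965568
Product < 1; profitable direction is MXN → USD → SGD → MXN.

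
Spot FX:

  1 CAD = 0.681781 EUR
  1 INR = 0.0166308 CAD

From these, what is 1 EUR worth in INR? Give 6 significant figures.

1 EUR ÷ 0.681781 = 1.46675 CAD
1.46675 CAD ÷ 0.0166308 = 88.1946 INR

EUR/INR = 88.1946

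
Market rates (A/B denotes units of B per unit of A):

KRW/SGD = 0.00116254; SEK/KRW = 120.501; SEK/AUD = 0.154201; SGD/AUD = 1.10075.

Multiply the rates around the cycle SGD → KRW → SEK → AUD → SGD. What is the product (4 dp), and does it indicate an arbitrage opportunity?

1.0000 (no arbitrage)

Around SGD → KRW → SEK → AUD → SGD: 1 ÷ 0.00116254 ÷ 120.501 × 0.154201 ÷ 1.10075 = 1.000000
Product ≈ 1 (deviation 0.000%, within rounding noise).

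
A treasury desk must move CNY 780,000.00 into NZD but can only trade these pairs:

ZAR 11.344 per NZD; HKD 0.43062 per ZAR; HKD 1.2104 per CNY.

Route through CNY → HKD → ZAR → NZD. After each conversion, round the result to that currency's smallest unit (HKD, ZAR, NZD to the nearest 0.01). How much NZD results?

CNY 780,000.00 × 1.2104 = HKD 944,112.00
HKD 944,112.00 ÷ 0.43062 = ZAR 2,192,448.10
ZAR 2,192,448.10 ÷ 11.344 = NZD 193,269.40

NZD 193,269.40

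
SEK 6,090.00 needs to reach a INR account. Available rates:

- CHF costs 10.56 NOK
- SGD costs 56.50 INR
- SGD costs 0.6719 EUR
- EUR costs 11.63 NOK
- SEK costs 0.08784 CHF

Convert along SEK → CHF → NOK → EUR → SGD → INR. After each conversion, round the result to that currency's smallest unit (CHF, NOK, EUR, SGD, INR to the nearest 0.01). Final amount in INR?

SEK 6,090.00 × 0.08784 = CHF 534.95
CHF 534.95 × 10.56 = NOK 5,649.07
NOK 5,649.07 ÷ 11.63 = EUR 485.73
EUR 485.73 ÷ 0.6719 = SGD 722.92
SGD 722.92 × 56.50 = INR 40,844.98

INR 40,844.98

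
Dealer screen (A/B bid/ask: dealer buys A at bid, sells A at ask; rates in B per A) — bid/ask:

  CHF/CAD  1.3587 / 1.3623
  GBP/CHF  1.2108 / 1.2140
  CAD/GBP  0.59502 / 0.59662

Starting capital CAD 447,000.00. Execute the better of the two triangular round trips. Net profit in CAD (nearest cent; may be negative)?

Best loop CAD → CHF → GBP → CAD:
CAD 447,000.00 ÷ 1.3623 (buy CHF at ask) = CHF 328,121.56
CHF 328,121.56 ÷ 1.2140 (buy GBP at ask) = GBP 270,281.35
GBP 270,281.35 ÷ 0.59662 (buy CAD at ask) = CAD 453,020.93

Net profit: CAD 6,020.93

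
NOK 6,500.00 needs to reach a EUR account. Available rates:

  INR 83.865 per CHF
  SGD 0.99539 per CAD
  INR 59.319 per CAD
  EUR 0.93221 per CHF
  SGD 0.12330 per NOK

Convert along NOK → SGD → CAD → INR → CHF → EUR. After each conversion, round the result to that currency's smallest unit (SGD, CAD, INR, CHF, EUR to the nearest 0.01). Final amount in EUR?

NOK 6,500.00 × 0.12330 = SGD 801.45
SGD 801.45 ÷ 0.99539 = CAD 805.16
CAD 805.16 × 59.319 = INR 47,761.29
INR 47,761.29 ÷ 83.865 = CHF 569.50
CHF 569.50 × 0.93221 = EUR 530.89

EUR 530.89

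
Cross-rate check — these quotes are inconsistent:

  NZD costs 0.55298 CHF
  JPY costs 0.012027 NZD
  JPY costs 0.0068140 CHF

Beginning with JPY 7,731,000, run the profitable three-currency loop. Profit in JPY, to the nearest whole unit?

Profit: JPY 189,837

Profitable loop is JPY → CHF → NZD → JPY:
JPY 7,731,000 × 0.0068140 = CHF 52,679.03
CHF 52,679.03 ÷ 0.55298 = NZD 95,263.90
NZD 95,263.90 ÷ 0.012027 = JPY 7,920,837
Profit = JPY 7,920,837 − JPY 7,731,000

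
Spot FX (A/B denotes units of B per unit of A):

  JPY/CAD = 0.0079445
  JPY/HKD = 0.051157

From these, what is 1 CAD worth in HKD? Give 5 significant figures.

CAD/HKD = 6.4393

1 CAD ÷ 0.0079445 = 125.873 JPY
125.873 JPY × 0.051157 = 6.4393 HKD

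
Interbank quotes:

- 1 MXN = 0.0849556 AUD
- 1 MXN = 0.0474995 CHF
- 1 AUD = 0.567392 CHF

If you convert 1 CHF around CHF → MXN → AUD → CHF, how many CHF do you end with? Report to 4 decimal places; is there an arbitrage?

Around CHF → MXN → AUD → CHF: 1 ÷ 0.0474995 × 0.0849556 × 0.567392 = 1.014813
Product > 1; profitable direction is CHF → MXN → AUD → CHF.

1.0148 (arbitrage exists)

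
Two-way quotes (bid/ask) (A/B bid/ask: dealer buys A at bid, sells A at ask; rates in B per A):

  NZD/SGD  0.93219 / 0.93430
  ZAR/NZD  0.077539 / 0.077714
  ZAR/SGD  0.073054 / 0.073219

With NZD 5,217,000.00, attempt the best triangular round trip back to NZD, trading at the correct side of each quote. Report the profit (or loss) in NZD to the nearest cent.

Net profit: NZD 32,032.06

Best loop NZD → ZAR → SGD → NZD:
NZD 5,217,000.00 ÷ 0.077714 (buy ZAR at ask) = ZAR 67,130,761.51
ZAR 67,130,761.51 × 0.073054 (sell ZAR at bid) = SGD 4,904,170.65
SGD 4,904,170.65 ÷ 0.93430 (buy NZD at ask) = NZD 5,249,032.06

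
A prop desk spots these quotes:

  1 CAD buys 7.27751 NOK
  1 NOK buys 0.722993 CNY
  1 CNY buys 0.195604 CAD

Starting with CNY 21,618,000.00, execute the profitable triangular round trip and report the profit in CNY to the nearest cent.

Profitable loop is CNY → CAD → NOK → CNY:
CNY 21,618,000.00 × 0.195604 = CAD 4,228,567.27
CAD 4,228,567.27 × 7.27751 = NOK 30,773,440.61
NOK 30,773,440.61 × 0.722993 = CNY 22,248,982.15
Profit = CNY 22,248,982.15 − CNY 21,618,000.00

Profit: CNY 630,982.15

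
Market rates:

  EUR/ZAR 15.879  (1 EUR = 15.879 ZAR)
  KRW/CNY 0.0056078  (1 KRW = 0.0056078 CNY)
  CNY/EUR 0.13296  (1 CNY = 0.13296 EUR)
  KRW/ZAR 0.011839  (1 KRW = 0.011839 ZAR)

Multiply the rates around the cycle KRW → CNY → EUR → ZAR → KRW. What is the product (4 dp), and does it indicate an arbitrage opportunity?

1.0000 (no arbitrage)

Around KRW → CNY → EUR → ZAR → KRW: 1 × 0.0056078 × 0.13296 × 15.879 ÷ 0.011839 = 1.000050
Product ≈ 1 (deviation 0.005%, within rounding noise).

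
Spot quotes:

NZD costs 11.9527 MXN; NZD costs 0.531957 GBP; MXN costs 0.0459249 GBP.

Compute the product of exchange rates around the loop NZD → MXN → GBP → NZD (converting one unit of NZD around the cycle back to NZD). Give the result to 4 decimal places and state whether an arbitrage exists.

Around NZD → MXN → GBP → NZD: 1 × 11.9527 × 0.0459249 ÷ 0.531957 = 1.031900
Product > 1; profitable direction is NZD → MXN → GBP → NZD.

1.0319 (arbitrage exists)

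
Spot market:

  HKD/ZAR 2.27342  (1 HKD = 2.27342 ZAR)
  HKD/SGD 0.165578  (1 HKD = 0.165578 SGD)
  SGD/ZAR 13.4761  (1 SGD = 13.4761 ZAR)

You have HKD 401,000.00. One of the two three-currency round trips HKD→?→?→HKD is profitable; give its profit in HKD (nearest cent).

Profit: HKD 7,561.27

Profitable loop is HKD → ZAR → SGD → HKD:
HKD 401,000.00 × 2.27342 = ZAR 911,641.42
ZAR 911,641.42 ÷ 13.4761 = SGD 67,648.76
SGD 67,648.76 ÷ 0.165578 = HKD 408,561.27
Profit = HKD 408,561.27 − HKD 401,000.00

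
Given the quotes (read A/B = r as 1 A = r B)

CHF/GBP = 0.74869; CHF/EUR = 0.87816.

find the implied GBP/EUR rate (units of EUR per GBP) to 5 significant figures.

GBP/EUR = 1.1729

1 GBP ÷ 0.74869 = 1.33567 CHF
1.33567 CHF × 0.87816 = 1.17293 EUR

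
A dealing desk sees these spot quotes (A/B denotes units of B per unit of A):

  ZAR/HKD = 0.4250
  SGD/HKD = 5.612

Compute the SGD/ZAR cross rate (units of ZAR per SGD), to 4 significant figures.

1 SGD × 5.612 = 5.612 HKD
5.612 HKD ÷ 0.4250 = 13.2047 ZAR

SGD/ZAR = 13.20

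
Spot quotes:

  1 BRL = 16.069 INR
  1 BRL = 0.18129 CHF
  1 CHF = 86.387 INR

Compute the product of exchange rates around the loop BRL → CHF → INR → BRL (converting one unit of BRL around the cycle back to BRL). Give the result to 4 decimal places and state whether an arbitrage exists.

0.9746 (arbitrage exists)

Around BRL → CHF → INR → BRL: 1 × 0.18129 × 86.387 ÷ 16.069 = 0.974616
Product < 1; profitable direction is BRL → INR → CHF → BRL.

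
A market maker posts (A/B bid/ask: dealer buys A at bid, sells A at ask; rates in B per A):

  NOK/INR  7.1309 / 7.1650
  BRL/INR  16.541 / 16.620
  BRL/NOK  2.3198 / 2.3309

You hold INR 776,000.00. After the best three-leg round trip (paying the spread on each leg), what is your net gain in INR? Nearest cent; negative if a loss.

Net result: INR -3,629.65 (no profitable arbitrage after spreads)

Best loop INR → BRL → NOK → INR:
INR 776,000.00 ÷ 16.620 (buy BRL at ask) = BRL 46,690.73
BRL 46,690.73 × 2.3198 (sell BRL at bid) = NOK 108,313.16
NOK 108,313.16 × 7.1309 (sell NOK at bid) = INR 772,370.35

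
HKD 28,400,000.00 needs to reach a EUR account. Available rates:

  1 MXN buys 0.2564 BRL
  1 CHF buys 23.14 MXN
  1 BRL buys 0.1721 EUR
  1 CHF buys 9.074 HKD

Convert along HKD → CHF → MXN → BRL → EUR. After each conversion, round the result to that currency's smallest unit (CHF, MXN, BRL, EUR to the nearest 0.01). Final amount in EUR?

HKD 28,400,000.00 ÷ 9.074 = CHF 3,129,821.47
CHF 3,129,821.47 × 23.14 = MXN 72,424,068.82
MXN 72,424,068.82 × 0.2564 = BRL 18,569,531.25
BRL 18,569,531.25 × 0.1721 = EUR 3,195,816.33

EUR 3,195,816.33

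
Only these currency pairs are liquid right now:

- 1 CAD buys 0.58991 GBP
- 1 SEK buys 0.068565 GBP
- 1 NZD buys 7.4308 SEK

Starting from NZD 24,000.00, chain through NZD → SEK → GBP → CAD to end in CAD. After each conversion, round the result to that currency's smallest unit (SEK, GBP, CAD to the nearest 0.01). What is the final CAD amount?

CAD 20,728.30

NZD 24,000.00 × 7.4308 = SEK 178,339.20
SEK 178,339.20 × 0.068565 = GBP 12,227.83
GBP 12,227.83 ÷ 0.58991 = CAD 20,728.30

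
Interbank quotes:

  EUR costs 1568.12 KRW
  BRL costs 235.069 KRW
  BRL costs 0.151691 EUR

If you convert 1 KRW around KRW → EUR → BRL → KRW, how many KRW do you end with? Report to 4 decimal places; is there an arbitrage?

0.9882 (arbitrage exists)

Around KRW → EUR → BRL → KRW: 1 ÷ 1568.12 ÷ 0.151691 × 235.069 = 0.988226
Product < 1; profitable direction is KRW → BRL → EUR → KRW.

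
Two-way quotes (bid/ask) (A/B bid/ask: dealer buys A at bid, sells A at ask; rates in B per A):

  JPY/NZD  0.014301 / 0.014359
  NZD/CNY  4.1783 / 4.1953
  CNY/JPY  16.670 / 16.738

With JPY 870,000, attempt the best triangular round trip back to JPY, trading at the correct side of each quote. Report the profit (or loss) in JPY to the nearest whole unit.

Best loop JPY → NZD → CNY → JPY:
JPY 870,000 × 0.014301 (sell JPY at bid) = NZD 12,441.87
NZD 12,441.87 × 4.1783 (sell NZD at bid) = CNY 51,985.87
CNY 51,985.87 × 16.670 (sell CNY at bid) = JPY 866,604

Net result: JPY -3,396 (no profitable arbitrage after spreads)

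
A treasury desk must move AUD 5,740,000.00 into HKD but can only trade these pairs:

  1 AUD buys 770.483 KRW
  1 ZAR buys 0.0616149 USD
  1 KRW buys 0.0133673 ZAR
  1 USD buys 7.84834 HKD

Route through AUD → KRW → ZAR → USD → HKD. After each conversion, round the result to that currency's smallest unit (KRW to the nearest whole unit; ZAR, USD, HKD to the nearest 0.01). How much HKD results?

AUD 5,740,000.00 × 770.483 = KRW 4,422,572,420
KRW 4,422,572,420 × 0.0133673 = ZAR 59,117,852.31
ZAR 59,117,852.31 × 0.0616149 = USD 3,642,540.56
USD 3,642,540.56 × 7.84834 = HKD 28,587,896.78

HKD 28,587,896.78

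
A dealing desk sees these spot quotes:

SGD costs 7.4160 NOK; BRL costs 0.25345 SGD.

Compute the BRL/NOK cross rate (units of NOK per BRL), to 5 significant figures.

BRL/NOK = 1.8796

1 BRL × 0.25345 = 0.25345 SGD
0.25345 SGD × 7.4160 = 1.87959 NOK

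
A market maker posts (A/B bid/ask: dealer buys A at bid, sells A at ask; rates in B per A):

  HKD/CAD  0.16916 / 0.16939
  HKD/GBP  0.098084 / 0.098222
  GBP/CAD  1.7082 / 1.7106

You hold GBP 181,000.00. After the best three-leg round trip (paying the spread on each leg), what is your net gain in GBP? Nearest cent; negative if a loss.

Net profit: GBP 1,229.64

Best loop GBP → HKD → CAD → GBP:
GBP 181,000.00 ÷ 0.098222 (buy HKD at ask) = HKD 1,842,764.35
HKD 1,842,764.35 × 0.16916 (sell HKD at bid) = CAD 311,722.02
CAD 311,722.02 ÷ 1.7106 (buy GBP at ask) = GBP 182,229.64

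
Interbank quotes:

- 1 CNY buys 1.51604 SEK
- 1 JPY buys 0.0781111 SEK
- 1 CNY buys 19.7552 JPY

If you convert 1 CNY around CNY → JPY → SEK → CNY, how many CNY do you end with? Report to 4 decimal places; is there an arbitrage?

1.0178 (arbitrage exists)

Around CNY → JPY → SEK → CNY: 1 × 19.7552 × 0.0781111 ÷ 1.51604 = 1.017849
Product > 1; profitable direction is CNY → JPY → SEK → CNY.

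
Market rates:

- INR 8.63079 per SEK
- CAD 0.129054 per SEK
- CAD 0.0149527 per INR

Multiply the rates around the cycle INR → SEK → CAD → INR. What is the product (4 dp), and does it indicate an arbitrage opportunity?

Around INR → SEK → CAD → INR: 1 ÷ 8.63079 × 0.129054 ÷ 0.0149527 = 1.000003
Product ≈ 1 (deviation 0.000%, within rounding noise).

1.0000 (no arbitrage)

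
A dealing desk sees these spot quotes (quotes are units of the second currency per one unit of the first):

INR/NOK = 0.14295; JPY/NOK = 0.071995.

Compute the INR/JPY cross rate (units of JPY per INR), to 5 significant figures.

INR/JPY = 1.9856

1 INR × 0.14295 = 0.14295 NOK
0.14295 NOK ÷ 0.071995 = 1.98555 JPY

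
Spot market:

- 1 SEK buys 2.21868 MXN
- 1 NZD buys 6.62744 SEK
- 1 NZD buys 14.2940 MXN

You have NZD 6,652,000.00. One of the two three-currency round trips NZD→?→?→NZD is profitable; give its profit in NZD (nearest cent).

Profit: NZD 190,880.19

Profitable loop is NZD → SEK → MXN → NZD:
NZD 6,652,000.00 × 6.62744 = SEK 44,085,730.88
SEK 44,085,730.88 × 2.21868 = MXN 97,812,129.39
MXN 97,812,129.39 ÷ 14.2940 = NZD 6,842,880.19
Profit = NZD 6,842,880.19 − NZD 6,652,000.00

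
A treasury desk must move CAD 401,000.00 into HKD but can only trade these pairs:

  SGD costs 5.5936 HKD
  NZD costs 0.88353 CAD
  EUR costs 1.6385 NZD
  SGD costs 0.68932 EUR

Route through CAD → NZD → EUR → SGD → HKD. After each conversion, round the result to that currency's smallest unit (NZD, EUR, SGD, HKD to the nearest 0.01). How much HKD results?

HKD 2,247,745.65

CAD 401,000.00 ÷ 0.88353 = NZD 453,861.22
NZD 453,861.22 ÷ 1.6385 = EUR 276,998.00
EUR 276,998.00 ÷ 0.68932 = SGD 401,842.40
SGD 401,842.40 × 5.5936 = HKD 2,247,745.65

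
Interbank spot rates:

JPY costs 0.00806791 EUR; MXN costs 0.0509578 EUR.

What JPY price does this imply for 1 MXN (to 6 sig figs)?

1 MXN × 0.0509578 = 0.0509578 EUR
0.0509578 EUR ÷ 0.00806791 = 6.31611 JPY

MXN/JPY = 6.31611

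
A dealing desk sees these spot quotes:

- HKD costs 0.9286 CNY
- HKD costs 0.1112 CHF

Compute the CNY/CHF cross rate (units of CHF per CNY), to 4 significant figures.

CNY/CHF = 0.1198

1 CNY ÷ 0.9286 = 1.07689 HKD
1.07689 HKD × 0.1112 = 0.11975 CHF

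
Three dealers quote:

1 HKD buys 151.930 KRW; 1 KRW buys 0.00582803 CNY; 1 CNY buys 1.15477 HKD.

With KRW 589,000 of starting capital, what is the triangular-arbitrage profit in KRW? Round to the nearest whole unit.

Profit: KRW 13,249

Profitable loop is KRW → CNY → HKD → KRW:
KRW 589,000 × 0.00582803 = CNY 3,432.71
CNY 3,432.71 × 1.15477 = HKD 3,963.99
HKD 3,963.99 × 151.930 = KRW 602,249
Profit = KRW 602,249 − KRW 589,000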